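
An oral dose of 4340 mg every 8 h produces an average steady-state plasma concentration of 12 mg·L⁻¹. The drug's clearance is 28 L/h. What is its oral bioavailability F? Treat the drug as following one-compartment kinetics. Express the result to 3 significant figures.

F·D/τ = CL·Css at steady state → F = CL·Css·τ / D.
F = 28 × 12 × 8 / 4340 = 0.619

0.619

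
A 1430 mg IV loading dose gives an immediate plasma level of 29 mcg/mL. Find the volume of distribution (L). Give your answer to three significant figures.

Immediately after an IV bolus, C₀ = Dose / Vd, so Vd = Dose / C₀.
Vd = 1430 / 29 = 49.31 L

49.3 L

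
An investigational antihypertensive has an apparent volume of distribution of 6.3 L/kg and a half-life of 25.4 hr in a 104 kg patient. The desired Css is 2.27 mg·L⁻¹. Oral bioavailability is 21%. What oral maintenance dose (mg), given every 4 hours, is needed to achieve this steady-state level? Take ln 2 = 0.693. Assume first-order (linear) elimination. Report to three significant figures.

773 mg

Vd(total) = 104 kg × 6.3 L/kg = 655.2 L
CL = ln 2 · Vd / t½ = 0.693 × 655.2 / 25.4 = 17.88 L/h
D = CL × Css × τ / F = 17.88 × 2.27 × 4 / 0.21 = 773.1 mg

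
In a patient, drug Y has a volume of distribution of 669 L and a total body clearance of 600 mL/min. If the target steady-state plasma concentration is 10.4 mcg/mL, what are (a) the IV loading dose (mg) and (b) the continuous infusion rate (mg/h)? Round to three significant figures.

Loading dose = Vd × C = 669.0 × 10.4 = 6958 mg
CL = 600 mL/min = 600 × 0.06 = 36.00 L/h
Maintenance: replace elimination → rate = CL × Css = 36.00 × 10.4 = 374.4 mg/h

(a) 6960 mg; (b) 374 mg/h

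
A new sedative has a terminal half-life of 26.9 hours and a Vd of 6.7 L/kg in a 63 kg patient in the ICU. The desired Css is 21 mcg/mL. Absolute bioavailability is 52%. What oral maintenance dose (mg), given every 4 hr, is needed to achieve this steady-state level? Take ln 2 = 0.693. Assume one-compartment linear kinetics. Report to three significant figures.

Vd = 6.7 L/kg × 63 kg = 422.1 L
CL = ln 2 · Vd / t½ = 0.693 × 422.1 / 26.9 = 10.87 L/h
D = CL × Css × τ / F = 10.87 × 21 × 4 / 0.52 = 1756 mg

1760 mg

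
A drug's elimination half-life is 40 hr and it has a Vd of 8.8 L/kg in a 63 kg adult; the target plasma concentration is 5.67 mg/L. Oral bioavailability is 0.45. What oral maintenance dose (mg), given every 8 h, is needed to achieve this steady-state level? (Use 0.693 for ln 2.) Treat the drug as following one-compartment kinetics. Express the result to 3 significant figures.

968 mg

Vd = 8.8 L/kg × 63 kg = 554.4 L
CL = 0.693 × Vd / t½ = 0.693 × 554.4 / 40 = 9.605 L/h
D = CL × Css × τ / F = 9.605 × 5.67 × 8 / 0.45 = 968.2 mg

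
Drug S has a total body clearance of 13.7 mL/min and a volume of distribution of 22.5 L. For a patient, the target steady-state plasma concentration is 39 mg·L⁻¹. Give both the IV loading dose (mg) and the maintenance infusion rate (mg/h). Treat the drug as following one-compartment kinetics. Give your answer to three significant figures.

LD = Vd · C_target = 22.50 × 39 = 877.5 mg
CL = 13.7 mL/min = 13.7 × 0.06 = 0.8220 L/h
Infusion rate = 0.8220 L/h × 39 mg/L = 32.06 mg/h

(a) 878 mg; (b) 32.1 mg/h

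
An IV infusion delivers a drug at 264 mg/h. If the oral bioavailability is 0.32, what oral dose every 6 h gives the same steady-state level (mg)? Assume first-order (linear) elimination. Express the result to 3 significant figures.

4950 mg

To maintain the same Css, the systemic dosing rate must be unchanged: F·D/τ = infusion rate.
D = rate × τ / F = 264 × 6 / 0.32 = 4950 mg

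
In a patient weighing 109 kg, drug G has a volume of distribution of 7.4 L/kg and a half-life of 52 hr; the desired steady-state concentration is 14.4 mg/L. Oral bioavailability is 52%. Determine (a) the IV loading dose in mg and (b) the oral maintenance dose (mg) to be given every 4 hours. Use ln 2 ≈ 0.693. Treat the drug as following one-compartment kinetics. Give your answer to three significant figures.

Total Vd = 7.4 × 109 = 806.6 L
LD = Vd × C = 806.6 × 14.4 = 11620 mg
CL = 0.693 × Vd / t½ = 0.693 × 806.6 / 52 = 10.75 L/h
D = CL × Css × τ / F = 10.75 × 14.4 × 4 / 0.52 = 1191 mg

(a) 11600 mg; (b) 1190 mg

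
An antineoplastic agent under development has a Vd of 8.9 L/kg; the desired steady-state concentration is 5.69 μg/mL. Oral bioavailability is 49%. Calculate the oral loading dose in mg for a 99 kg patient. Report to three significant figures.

Vd = 8.9 L/kg × 99 kg = 881.1 L
LD = Vd × C / F = 881.1 × 5.690 / 0.49 = 10230 mg

10200 mg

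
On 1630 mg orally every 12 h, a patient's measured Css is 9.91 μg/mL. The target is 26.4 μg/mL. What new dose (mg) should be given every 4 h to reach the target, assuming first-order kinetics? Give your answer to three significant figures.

For first-order elimination, Css ∝ F·D/(CL·τ); F and CL are unchanged, so Css ∝ D/τ.
D₂ = D₁ × (Css,target / Css,current) × (τ₂/τ₁) = 1630 × (26.4/9.91) × (4/12) = 1447 mg

1450 mg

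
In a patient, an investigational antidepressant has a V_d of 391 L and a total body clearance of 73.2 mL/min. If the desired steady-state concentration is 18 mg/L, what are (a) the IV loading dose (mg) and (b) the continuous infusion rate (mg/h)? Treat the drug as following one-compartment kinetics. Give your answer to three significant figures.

Loading dose = Vd × C = 391.0 × 18 = 7038 mg
CL = 73.2 mL/min × 60/1000 = 4.392 L/h
Maintenance: replace elimination → rate = CL × Css = 4.392 × 18 = 79.06 mg/h

(a) 7040 mg; (b) 79.1 mg/h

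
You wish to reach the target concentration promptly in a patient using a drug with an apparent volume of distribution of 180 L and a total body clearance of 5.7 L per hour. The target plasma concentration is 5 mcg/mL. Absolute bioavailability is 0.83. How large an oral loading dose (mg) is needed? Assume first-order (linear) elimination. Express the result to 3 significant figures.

1080 mg

The loading dose fills Vd to the target concentration.
LD = Vd × C / F = 180.0 × 5.000 / 0.83 = 1084 mg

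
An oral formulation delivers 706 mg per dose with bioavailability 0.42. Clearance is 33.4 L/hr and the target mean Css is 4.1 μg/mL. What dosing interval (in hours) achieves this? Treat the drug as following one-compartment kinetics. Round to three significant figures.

F·D/τ = CL·Css → τ = F·D / (CL·Css).
τ = 0.42 × 706 / (33.4 × 4.1) = 2.165 h

2.17 h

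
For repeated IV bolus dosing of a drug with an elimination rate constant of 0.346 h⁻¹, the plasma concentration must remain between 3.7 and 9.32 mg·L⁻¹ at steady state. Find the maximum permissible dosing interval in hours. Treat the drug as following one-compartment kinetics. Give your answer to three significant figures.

2.67 h

Between IV bolus doses, concentration decays as C = C₀·e^(−kτ), so C_peak/C_trough = e^(kτ).
τ_max = ln(C_peak/C_trough) / k = ln(9.32/3.7) / 0.3460 = 0.9238 / 0.3460 = 2.670 h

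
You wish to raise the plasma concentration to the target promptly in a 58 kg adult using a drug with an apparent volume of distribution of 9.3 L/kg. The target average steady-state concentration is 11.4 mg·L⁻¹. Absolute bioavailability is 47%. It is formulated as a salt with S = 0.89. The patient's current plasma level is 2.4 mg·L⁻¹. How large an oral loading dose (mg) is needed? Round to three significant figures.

11600 mg

Vd = 9.3 L/kg × 58 kg = 539.4 L
Concentration deficit ΔC = 11.4 − 2.4 = 9.000 mg/L
LD = Vd × ΔC / F / S = 539.4 × 9.000 / 0.47 / 0.89 = 11610 mg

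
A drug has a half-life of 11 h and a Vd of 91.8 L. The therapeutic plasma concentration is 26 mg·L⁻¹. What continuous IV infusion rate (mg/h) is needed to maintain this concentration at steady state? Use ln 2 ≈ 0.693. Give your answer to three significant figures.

CL = ln 2 · Vd / t½ = 0.693 × 91.80 / 11 = 5.783 L/h
Infusion rate = CL × Css = 5.783 × 26 = 150.4 mg/h

150 mg/h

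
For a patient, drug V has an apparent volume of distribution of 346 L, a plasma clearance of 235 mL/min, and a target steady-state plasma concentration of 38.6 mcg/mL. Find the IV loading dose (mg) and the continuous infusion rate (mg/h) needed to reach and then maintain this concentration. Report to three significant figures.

Loading: fill Vd to C_target → 346.0 L × 38.6 mg/L = 13360 mg
Convert clearance: 235 mL/min × 60 min/h ÷ 1000 mL/L = 14.10 L/h
Infusion rate = 14.10 L/h × 38.6 mg/L = 544.3 mg/h

(a) 13400 mg; (b) 544 mg/h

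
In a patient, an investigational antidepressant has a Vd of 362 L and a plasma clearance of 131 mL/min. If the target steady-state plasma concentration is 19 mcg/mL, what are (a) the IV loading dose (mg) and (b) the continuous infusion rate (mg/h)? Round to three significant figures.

(a) 6880 mg; (b) 149 mg/h

LD = Vd · C_target = 362.0 × 19 = 6878 mg
Convert clearance: 131 mL/min × 60 min/h ÷ 1000 mL/L = 7.860 L/h
Maintenance: replace elimination → rate = CL × Css = 7.860 × 19 = 149.3 mg/h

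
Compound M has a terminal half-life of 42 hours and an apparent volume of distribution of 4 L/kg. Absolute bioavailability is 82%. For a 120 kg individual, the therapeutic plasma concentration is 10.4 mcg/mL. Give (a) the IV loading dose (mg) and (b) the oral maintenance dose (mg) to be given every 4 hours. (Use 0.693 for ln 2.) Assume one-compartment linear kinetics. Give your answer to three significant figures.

(a) 4990 mg; (b) 402 mg

Total Vd = 4 × 120 = 480.0 L
LD = Vd × C = 480.0 × 10.4 = 4992 mg
CL = 0.693 × Vd / t½ = 0.693 × 480.0 / 42 = 7.920 L/h
D = CL × Css × τ / F = 7.920 × 10.4 × 4 / 0.82 = 401.8 mg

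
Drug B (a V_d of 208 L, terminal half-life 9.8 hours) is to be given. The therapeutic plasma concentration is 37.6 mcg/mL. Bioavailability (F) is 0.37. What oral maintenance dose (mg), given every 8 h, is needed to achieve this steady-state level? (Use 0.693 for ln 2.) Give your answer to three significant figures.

12000 mg

CL = ln 2 · Vd / t½ = 0.693 × 208.0 / 9.8 = 14.71 L/h
D = CL × Css × τ / F = 14.71 × 37.6 × 8 / 0.37 = 11960 mg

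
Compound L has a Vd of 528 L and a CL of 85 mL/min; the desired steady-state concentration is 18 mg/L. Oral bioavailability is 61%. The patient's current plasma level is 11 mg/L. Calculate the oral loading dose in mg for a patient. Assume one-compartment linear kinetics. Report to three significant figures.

Concentration deficit ΔC = 18 − 11 = 7.000 mg/L
LD = Vd × ΔC / F = 528.0 × 7.000 / 0.61 = 6059 mg

6060 mg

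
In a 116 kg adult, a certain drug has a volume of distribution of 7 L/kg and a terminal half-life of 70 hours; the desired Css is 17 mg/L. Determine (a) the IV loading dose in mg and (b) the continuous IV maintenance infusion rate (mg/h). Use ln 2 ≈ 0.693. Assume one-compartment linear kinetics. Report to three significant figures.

Total Vd = 7 × 116 = 812.0 L
LD = Vd × C = 812.0 × 17 = 13800 mg
CL = 0.693 × Vd / t½ = 0.693 × 812.0 / 70 = 8.039 L/h
Infusion rate = CL × Css = 8.039 × 17 = 136.7 mg/h

(a) 13800 mg; (b) 137 mg/h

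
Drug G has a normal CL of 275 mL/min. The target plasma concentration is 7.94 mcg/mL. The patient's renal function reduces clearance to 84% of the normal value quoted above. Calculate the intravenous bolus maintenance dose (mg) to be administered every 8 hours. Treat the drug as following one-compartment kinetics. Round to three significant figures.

880 mg

CL = 275 mL/min × 60/1000 = 16.50 L/h
Patient clearance = 0.84 × 16.50 = 13.86 L/h
D = CL × Css × τ = 13.86 × 7.94 × 8 = 880.4 mg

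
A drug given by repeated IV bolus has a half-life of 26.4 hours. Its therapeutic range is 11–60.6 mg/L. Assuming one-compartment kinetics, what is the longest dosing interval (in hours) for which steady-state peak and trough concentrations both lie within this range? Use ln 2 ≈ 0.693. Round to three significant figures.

k = 0.693 / t½ = 0.693 / 26.4 = 0.02625 h⁻¹
Between IV bolus doses, concentration decays as C = C₀·e^(−kτ), so C_peak/C_trough = e^(kτ).
τ_max = ln(C_peak/C_trough) / k = ln(60.6/11) / 0.02625 = 1.706 / 0.02625 = 64.99 h

65.0 h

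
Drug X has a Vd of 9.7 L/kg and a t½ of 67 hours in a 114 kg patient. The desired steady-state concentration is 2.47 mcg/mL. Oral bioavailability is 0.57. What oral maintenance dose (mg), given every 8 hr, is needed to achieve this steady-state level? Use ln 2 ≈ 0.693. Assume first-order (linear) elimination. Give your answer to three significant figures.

397 mg

Vd(total) = 114 kg × 9.7 L/kg = 1106 L
CL = 0.693 × Vd / t½ = 0.693 × 1106 / 67 = 11.44 L/h
D = CL × Css × τ / F = 11.44 × 2.47 × 8 / 0.57 = 396.6 mg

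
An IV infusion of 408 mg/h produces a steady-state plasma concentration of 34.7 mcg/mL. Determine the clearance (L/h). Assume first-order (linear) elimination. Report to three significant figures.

11.8 L/h

At steady state, infusion rate = CL × Css, so CL = rate / Css.
CL = 408 / 34.7 = 11.76 L/h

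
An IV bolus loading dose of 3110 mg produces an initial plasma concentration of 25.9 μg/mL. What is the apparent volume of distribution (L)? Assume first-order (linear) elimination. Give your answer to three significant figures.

Immediately after an IV bolus, C₀ = Dose / Vd, so Vd = Dose / C₀.
Vd = 3110 / 25.9 = 120.1 L

120 L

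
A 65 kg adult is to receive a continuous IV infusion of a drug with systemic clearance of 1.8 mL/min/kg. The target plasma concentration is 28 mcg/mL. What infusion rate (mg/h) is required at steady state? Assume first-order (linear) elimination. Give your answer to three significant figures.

CL = 1.8 mL/min/kg × 65 kg = 117.0 mL/min = 117.0 × 60/1000 = 7.020 L/h
R₀ = 7.020 × 28 = 196.6 mg/h

197 mg/h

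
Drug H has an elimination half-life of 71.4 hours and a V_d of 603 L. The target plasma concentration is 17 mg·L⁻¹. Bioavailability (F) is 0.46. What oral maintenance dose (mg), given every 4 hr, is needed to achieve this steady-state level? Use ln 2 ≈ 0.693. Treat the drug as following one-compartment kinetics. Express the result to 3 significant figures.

k = 0.693/71.4 = 0.009706 h⁻¹, so CL = k·Vd = 0.009706 × 603.0 = 5.853 L/h
D = CL × Css × τ / F = 5.853 × 17 × 4 / 0.46 = 865.2 mg

865 mg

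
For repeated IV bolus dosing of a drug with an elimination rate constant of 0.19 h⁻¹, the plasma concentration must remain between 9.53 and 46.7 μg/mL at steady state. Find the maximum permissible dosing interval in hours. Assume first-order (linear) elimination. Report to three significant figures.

8.36 h

Between IV bolus doses, concentration decays as C = C₀·e^(−kτ), so C_peak/C_trough = e^(kτ).
τ_max = ln(C_peak/C_trough) / k = ln(46.7/9.53) / 0.1900 = 1.589 / 0.1900 = 8.363 h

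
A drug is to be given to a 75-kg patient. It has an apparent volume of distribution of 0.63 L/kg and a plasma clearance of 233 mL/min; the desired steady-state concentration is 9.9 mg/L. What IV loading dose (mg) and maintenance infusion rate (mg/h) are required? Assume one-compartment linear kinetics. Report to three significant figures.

(a) 468 mg; (b) 138 mg/h

Vd = 0.63 L/kg × 75 kg = 47.25 L
Loading dose = Vd × C = 47.25 × 9.9 = 467.8 mg
Convert clearance: 233 mL/min × 60 min/h ÷ 1000 mL/L = 13.98 L/h
Infusion rate = 13.98 L/h × 9.9 mg/L = 138.4 mg/h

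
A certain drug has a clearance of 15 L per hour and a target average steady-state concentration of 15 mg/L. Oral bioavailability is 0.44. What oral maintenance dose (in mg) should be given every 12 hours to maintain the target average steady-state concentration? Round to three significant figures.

6140 mg

D = CL × Css × τ / F = 15.00 × 15 × 12 / 0.44 = 6136 mg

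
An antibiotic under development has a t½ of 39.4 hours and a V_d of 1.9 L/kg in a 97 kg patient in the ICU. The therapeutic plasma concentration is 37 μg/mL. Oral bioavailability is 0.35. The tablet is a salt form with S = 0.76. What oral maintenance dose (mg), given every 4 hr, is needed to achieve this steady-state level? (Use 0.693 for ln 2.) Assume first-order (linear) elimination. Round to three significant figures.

1800 mg

Vd(total) = 97 kg × 1.9 L/kg = 184.3 L
CL = 0.693 × Vd / t½ = 0.693 × 184.3 / 39.4 = 3.242 L/h
D = CL × Css × τ / F / S = 3.242 × 37 × 4 / 0.35 / 0.76 = 1804 mg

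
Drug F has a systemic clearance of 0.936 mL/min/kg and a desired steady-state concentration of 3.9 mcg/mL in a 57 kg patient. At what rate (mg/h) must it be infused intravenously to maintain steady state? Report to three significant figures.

CL = 0.936 mL/min/kg × 57 kg = 53.35 mL/min = 53.35 × 60/1000 = 3.201 L/h
At steady state, infusion rate equals elimination rate: rate in = CL × Css.
R₀ = 3.201 × 3.9 = 12.48 mg/h

12.5 mg/h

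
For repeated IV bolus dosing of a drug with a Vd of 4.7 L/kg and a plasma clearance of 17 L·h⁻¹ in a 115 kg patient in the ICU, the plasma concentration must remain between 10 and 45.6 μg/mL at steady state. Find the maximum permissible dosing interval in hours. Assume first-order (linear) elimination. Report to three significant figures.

Total Vd = 4.7 × 115 = 540.5 L
k = CL / Vd = 17.00 / 540.5 = 0.03145 h⁻¹
Between IV bolus doses, concentration decays as C = C₀·e^(−kτ), so C_peak/C_trough = e^(kτ).
τ_max = ln(C_peak/C_trough) / k = ln(45.6/10) / 0.03145 = 1.517 / 0.03145 = 48.24 h

48.2 h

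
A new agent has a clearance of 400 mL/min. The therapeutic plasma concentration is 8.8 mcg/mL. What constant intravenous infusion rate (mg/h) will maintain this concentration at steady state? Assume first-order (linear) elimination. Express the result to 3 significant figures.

211 mg/h

CL = 400 mL/min = 400 × 0.06 = 24.00 L/h
Infusion rate = CL · Css = 24.00 L/h × 8.8 mg/L = 211.2 mg/h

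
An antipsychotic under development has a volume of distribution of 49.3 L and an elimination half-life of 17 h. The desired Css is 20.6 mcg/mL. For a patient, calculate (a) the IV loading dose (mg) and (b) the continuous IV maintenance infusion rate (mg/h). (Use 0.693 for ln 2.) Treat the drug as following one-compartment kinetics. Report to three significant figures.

LD = Vd × C = 49.30 × 20.6 = 1016 mg
CL = 0.693 × Vd / t½ = 0.693 × 49.30 / 17 = 2.010 L/h
Infusion rate = CL × Css = 2.010 × 20.6 = 41.41 mg/h

(a) 1020 mg; (b) 41.4 mg/h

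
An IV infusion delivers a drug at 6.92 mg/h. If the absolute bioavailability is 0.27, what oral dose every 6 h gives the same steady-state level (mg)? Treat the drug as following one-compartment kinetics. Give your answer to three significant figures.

To maintain the same Css, the systemic dosing rate must be unchanged: F·D/τ = infusion rate.
D = rate × τ / F = 6.92 × 6 / 0.27 = 153.8 mg

154 mg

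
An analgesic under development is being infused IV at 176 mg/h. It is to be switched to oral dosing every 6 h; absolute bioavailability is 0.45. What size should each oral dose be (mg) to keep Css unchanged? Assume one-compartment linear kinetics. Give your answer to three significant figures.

To maintain the same Css, the systemic dosing rate must be unchanged: F·D/τ = infusion rate.
D = rate × τ / F = 176 × 6 / 0.45 = 2347 mg

2350 mg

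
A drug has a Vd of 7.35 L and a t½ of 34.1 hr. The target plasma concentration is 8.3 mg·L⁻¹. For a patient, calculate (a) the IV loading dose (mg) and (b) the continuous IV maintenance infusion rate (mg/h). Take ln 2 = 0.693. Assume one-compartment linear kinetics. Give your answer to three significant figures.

LD = Vd × C = 7.350 × 8.3 = 61.01 mg
CL = 0.693 × Vd / t½ = 0.693 × 7.350 / 34.1 = 0.1494 L/h
Infusion rate = CL × Css = 0.1494 × 8.3 = 1.240 mg/h

(a) 61.0 mg; (b) 1.24 mg/h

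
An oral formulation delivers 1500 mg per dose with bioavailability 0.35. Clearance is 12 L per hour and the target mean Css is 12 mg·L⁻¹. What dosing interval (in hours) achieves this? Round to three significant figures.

F·D/τ = CL·Css → τ = F·D / (CL·Css).
τ = 0.35 × 1500 / (12 × 12) = 3.646 h

3.65 h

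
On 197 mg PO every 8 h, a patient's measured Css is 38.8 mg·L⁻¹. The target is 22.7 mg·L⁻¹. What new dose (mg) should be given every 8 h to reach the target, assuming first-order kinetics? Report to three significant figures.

115 mg

With linear kinetics, Css is proportional to dose rate (D/τ) at fixed clearance.
D₂ = D₁ × (Css,target / Css,current) = 197 × 22.7/38.8 = 115.3 mg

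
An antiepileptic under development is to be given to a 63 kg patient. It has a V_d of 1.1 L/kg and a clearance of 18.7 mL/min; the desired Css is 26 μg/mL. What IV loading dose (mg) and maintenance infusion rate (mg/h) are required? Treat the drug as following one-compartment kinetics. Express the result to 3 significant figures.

(a) 1800 mg; (b) 29.2 mg/h

Total Vd = 1.1 × 63 = 69.30 L
LD = Vd · C_target = 69.30 × 26 = 1802 mg
Convert clearance: 18.7 mL/min × 60 min/h ÷ 1000 mL/L = 1.122 L/h
Maintenance infusion rate = CL × Css = 1.122 × 26 = 29.17 mg/h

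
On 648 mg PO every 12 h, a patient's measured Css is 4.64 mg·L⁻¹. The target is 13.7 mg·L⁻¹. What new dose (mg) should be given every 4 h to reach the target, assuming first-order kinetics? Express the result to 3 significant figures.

With linear kinetics, Css is proportional to dose rate (D/τ) at fixed clearance.
D₂ = D₁ × (Css,target / Css,current) × (τ₂/τ₁) = 648 × (13.7/4.64) × (4/12) = 637.8 mg

638 mg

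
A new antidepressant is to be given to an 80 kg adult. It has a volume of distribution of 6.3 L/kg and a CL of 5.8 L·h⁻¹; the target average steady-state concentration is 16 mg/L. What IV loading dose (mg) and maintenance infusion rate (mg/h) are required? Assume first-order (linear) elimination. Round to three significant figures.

(a) 8060 mg; (b) 92.8 mg/h

Total Vd = 6.3 × 80 = 504.0 L
LD = Vd · C_target = 504.0 × 16 = 8064 mg
Maintenance infusion rate = CL × Css = 5.800 × 16 = 92.80 mg/h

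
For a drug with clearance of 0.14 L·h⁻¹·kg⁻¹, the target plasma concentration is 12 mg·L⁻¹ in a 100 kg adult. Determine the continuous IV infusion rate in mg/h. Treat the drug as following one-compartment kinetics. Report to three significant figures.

CL = 0.14 L·h⁻¹·kg⁻¹ × 100 kg = 14.00 L/h
R₀ = 14.00 × 12 = 168.0 mg/h

168 mg/h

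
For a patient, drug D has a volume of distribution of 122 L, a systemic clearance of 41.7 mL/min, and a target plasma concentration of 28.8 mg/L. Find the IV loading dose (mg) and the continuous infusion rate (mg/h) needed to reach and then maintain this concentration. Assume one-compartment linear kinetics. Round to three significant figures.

(a) 3510 mg; (b) 72.1 mg/h

Loading: fill Vd to C_target → 122.0 L × 28.8 mg/L = 3514 mg
CL = 41.7 mL/min = 41.7 × 0.06 = 2.502 L/h
Maintenance: replace elimination → rate = CL × Css = 2.502 × 28.8 = 72.06 mg/h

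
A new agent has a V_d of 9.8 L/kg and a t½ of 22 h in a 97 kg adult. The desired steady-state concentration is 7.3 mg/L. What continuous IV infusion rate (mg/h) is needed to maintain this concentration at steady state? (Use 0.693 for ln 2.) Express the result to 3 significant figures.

Vd(total) = 97 kg × 9.8 L/kg = 950.6 L
k = 0.693/22 = 0.03150 h⁻¹, so CL = k·Vd = 0.03150 × 950.6 = 29.94 L/h
Infusion rate = CL × Css = 29.94 × 7.3 = 218.6 mg/h

219 mg/h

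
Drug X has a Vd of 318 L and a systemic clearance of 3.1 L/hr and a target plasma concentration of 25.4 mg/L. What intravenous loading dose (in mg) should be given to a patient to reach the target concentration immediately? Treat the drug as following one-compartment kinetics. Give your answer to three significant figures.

LD = Vd × C = 318.0 × 25.40 = 8077 mg

8080 mg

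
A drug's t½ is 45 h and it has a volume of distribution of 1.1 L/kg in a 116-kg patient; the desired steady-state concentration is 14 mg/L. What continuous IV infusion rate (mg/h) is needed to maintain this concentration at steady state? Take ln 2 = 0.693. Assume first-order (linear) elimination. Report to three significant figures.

Vd = 1.1 L/kg × 116 kg = 127.6 L
k = 0.693/45 = 0.01540 h⁻¹, so CL = k·Vd = 0.01540 × 127.6 = 1.965 L/h
Infusion rate = CL × Css = 1.965 × 14 = 27.51 mg/h

27.5 mg/h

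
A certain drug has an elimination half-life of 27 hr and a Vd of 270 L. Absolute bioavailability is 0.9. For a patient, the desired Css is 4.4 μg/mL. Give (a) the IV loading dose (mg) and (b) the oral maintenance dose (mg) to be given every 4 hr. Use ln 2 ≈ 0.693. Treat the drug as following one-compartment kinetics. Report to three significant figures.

LD = Vd × C = 270.0 × 4.4 = 1188 mg
CL = 0.693 × Vd / t½ = 0.693 × 270.0 / 27 = 6.930 L/h
D = CL × Css × τ / F = 6.930 × 4.4 × 4 / 0.9 = 135.5 mg

(a) 1190 mg; (b) 136 mg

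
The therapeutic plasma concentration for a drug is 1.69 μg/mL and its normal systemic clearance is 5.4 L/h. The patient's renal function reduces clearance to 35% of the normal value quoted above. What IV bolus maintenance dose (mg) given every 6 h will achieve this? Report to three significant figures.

19.2 mg

Patient clearance = 0.35 × 5.400 = 1.890 L/h
D = CL × Css × τ = 1.890 × 1.69 × 6 = 19.16 mg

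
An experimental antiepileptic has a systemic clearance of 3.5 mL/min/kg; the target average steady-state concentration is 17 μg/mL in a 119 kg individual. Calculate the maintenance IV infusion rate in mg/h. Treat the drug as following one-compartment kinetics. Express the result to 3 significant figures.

CL = 3.5 mL/min/kg × 119 kg = 416.5 mL/min = 416.5 × 60/1000 = 24.99 L/h
Infusion rate = CL · Css = 24.99 L/h × 17 mg/L = 424.8 mg/h

425 mg/h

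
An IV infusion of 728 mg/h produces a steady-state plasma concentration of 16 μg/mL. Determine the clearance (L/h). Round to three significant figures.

At steady state, infusion rate = CL × Css, so CL = rate / Css.
CL = 728 / 16 = 45.50 L/h

45.5 L/h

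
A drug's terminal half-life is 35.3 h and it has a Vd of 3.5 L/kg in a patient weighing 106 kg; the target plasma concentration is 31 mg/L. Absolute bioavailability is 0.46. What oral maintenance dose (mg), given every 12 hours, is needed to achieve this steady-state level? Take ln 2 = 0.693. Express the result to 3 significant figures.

5890 mg

Total Vd = 3.5 × 106 = 371.0 L
k = 0.693/35.3 = 0.01963 h⁻¹, so CL = k·Vd = 0.01963 × 371.0 = 7.283 L/h
D = CL × Css × τ / F = 7.283 × 31 × 12 / 0.46 = 5890 mg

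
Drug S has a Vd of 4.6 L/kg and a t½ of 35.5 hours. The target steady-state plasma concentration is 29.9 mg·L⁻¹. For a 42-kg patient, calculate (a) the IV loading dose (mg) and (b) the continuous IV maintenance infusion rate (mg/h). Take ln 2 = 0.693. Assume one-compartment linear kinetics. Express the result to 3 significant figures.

Vd = 4.6 L/kg × 42 kg = 193.2 L
LD = Vd × C = 193.2 × 29.9 = 5777 mg
CL = 0.693 × Vd / t½ = 0.693 × 193.2 / 35.5 = 3.771 L/h
Infusion rate = CL × Css = 3.771 × 29.9 = 112.8 mg/h

(a) 5780 mg; (b) 113 mg/h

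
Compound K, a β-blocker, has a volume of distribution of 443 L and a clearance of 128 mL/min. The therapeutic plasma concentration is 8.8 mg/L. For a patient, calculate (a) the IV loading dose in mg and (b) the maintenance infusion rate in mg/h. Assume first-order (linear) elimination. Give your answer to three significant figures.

LD = Vd · C_target = 443.0 × 8.8 = 3898 mg
CL = 128 mL/min = 128 × 0.06 = 7.680 L/h
Maintenance infusion rate = CL × Css = 7.680 × 8.8 = 67.58 mg/h

(a) 3900 mg; (b) 67.6 mg/h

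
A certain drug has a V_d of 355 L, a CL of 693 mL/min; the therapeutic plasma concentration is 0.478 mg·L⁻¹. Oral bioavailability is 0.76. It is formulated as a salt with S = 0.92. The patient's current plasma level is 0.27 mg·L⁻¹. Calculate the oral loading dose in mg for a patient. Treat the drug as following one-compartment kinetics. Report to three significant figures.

106 mg

LD is governed by Vd — clearance does not enter the loading-dose calculation.
Concentration deficit ΔC = 0.478 − 0.27 = 0.2080 mg/L
LD = Vd × ΔC / F / S = 355.0 × 0.2080 / 0.76 / 0.92 = 105.6 mg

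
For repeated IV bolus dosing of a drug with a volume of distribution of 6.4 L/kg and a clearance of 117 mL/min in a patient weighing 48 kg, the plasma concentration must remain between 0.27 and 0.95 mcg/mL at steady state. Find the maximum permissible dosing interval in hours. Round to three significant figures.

55.1 h

Total Vd = 6.4 × 48 = 307.2 L
Convert clearance: 117 mL/min × 60 min/h ÷ 1000 mL/L = 7.020 L/h
k = CL / Vd = 7.020 / 307.2 = 0.02285 h⁻¹
Between IV bolus doses, concentration decays as C = C₀·e^(−kτ), so C_peak/C_trough = e^(kτ).
τ_max = ln(C_peak/C_trough) / k = ln(0.95/0.27) / 0.02285 = 1.258 / 0.02285 = 55.05 h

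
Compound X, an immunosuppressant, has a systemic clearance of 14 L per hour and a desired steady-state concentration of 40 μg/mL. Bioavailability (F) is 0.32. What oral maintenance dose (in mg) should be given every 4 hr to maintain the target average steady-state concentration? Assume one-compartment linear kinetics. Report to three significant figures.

7000 mg

D = CL × Css × τ / F = 14.00 × 40 × 4 / 0.32 = 7000 mg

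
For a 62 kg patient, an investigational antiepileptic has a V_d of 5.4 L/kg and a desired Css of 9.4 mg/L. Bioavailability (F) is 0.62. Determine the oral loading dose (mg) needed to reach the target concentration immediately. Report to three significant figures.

Total Vd = 5.4 × 62 = 334.8 L
LD = Vd × C / F = 334.8 × 9.400 / 0.62 = 5076 mg

5080 mg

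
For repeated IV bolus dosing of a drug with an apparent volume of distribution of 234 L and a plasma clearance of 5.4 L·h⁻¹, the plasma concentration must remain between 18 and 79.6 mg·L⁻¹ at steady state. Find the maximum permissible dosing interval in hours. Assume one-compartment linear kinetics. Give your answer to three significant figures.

k = CL / Vd = 5.400 / 234.0 = 0.02308 h⁻¹
Between IV bolus doses, concentration decays as C = C₀·e^(−kτ), so C_peak/C_trough = e^(kτ).
τ_max = ln(C_peak/C_trough) / k = ln(79.6/18) / 0.02308 = 1.487 / 0.02308 = 64.43 h

64.4 h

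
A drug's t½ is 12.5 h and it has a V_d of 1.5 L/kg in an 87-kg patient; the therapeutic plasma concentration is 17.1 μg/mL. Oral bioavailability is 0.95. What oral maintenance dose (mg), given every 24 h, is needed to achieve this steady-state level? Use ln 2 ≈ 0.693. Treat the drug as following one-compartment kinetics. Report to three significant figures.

Vd(total) = 87 kg × 1.5 L/kg = 130.5 L
k = 0.693/12.5 = 0.05544 h⁻¹, so CL = k·Vd = 0.05544 × 130.5 = 7.235 L/h
D = CL × Css × τ / F = 7.235 × 17.1 × 24 / 0.95 = 3126 mg

3130 mg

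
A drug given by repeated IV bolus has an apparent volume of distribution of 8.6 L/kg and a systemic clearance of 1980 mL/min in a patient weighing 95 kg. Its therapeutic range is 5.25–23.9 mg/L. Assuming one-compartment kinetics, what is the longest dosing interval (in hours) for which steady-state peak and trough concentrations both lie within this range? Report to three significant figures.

10.4 h

Vd = 8.6 L/kg × 95 kg = 817.0 L
CL = 1980 mL/min × 60/1000 = 118.8 L/h
k = CL / Vd = 118.8 / 817.0 = 0.1454 h⁻¹
Between IV bolus doses, concentration decays as C = C₀·e^(−kτ), so C_peak/C_trough = e^(kτ).
τ_max = ln(C_peak/C_trough) / k = ln(23.9/5.25) / 0.1454 = 1.516 / 0.1454 = 10.43 h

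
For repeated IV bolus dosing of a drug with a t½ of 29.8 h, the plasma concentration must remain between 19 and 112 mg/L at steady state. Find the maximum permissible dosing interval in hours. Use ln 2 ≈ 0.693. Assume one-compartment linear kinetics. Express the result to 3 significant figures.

76.3 h

k = 0.693 / t½ = 0.693 / 29.8 = 0.02326 h⁻¹
Between IV bolus doses, concentration decays as C = C₀·e^(−kτ), so C_peak/C_trough = e^(kτ).
τ_max = ln(C_peak/C_trough) / k = ln(112/19) / 0.02326 = 1.774 / 0.02326 = 76.27 h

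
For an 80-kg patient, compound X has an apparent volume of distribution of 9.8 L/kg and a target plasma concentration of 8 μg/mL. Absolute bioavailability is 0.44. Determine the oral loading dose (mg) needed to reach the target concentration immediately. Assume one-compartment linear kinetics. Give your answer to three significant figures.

14300 mg

Vd = 9.8 L/kg × 80 kg = 784.0 L
The loading dose fills Vd to the target concentration.
LD = Vd × C / F = 784.0 × 8.000 / 0.44 = 14250 mg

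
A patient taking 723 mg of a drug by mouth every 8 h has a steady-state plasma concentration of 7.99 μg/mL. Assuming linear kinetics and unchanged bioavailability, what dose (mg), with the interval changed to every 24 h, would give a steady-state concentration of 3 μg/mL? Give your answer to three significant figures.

With linear kinetics, Css is proportional to dose rate (D/τ) at fixed clearance.
D₂ = D₁ × (Css,target / Css,current) × (τ₂/τ₁) = 723 × (3/7.99) × (24/8) = 814.4 mg

814 mg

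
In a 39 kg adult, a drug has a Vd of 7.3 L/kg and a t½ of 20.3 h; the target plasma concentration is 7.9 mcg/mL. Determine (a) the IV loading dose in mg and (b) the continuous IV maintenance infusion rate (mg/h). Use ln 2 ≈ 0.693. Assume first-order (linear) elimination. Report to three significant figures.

Total Vd = 7.3 × 39 = 284.7 L
LD = Vd × C = 284.7 × 7.9 = 2249 mg
CL = 0.693 × Vd / t½ = 0.693 × 284.7 / 20.3 = 9.719 L/h
Infusion rate = CL × Css = 9.719 × 7.9 = 76.78 mg/h

(a) 2250 mg; (b) 76.8 mg/h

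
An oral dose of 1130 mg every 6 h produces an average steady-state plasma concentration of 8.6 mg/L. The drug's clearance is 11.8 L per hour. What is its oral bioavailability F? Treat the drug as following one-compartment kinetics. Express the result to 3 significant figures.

0.539

F·D/τ = CL·Css at steady state → F = CL·Css·τ / D.
F = 11.8 × 8.6 × 6 / 1130 = 0.539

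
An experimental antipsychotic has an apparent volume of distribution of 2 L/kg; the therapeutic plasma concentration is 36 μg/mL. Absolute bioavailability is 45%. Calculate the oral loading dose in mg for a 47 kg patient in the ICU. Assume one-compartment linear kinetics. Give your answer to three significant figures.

7520 mg

Total Vd = 2 × 47 = 94.00 L
The loading dose fills Vd to the target concentration.
LD = Vd × C / F = 94.00 × 36.00 / 0.45 = 7520 mg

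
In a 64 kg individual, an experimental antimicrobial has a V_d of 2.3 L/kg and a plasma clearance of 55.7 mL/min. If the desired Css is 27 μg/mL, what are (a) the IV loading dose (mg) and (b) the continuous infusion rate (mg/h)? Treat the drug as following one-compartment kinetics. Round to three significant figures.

Vd(total) = 64 kg × 2.3 L/kg = 147.2 L
Loading dose = Vd × C = 147.2 × 27 = 3974 mg
CL = 55.7 mL/min × 60/1000 = 3.342 L/h
Maintenance infusion rate = CL × Css = 3.342 × 27 = 90.23 mg/h

(a) 3970 mg; (b) 90.2 mg/h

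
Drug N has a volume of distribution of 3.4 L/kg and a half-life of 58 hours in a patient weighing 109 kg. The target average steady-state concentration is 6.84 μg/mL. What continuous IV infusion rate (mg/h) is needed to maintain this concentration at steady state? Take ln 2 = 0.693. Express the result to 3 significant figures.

Vd = 3.4 L/kg × 109 kg = 370.6 L
CL = 0.693 × Vd / t½ = 0.693 × 370.6 / 58 = 4.428 L/h
Infusion rate = CL × Css = 4.428 × 6.84 = 30.29 mg/h

30.3 mg/h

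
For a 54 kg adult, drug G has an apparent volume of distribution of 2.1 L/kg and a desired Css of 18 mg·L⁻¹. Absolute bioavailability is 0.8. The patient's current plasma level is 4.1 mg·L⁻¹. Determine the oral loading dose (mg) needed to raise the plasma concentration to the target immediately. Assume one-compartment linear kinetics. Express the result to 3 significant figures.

1970 mg

Total Vd = 2.1 × 54 = 113.4 L
The loading dose fills Vd to the target concentration.
Concentration deficit ΔC = 18 − 4.1 = 13.90 mg/L
LD = Vd × ΔC / F = 113.4 × 13.90 / 0.8 = 1970 mg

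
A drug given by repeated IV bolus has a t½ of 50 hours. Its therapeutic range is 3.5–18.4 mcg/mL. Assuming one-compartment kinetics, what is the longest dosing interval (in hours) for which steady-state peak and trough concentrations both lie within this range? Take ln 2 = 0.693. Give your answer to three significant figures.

k = 0.693 / t½ = 0.693 / 50 = 0.01386 h⁻¹
Between IV bolus doses, concentration decays as C = C₀·e^(−kτ), so C_peak/C_trough = e^(kτ).
τ_max = ln(C_peak/C_trough) / k = ln(18.4/3.5) / 0.01386 = 1.660 / 0.01386 = 119.8 h

120 h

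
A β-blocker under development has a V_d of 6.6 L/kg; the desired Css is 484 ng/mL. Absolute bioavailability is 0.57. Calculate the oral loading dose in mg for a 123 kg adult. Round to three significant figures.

689 mg

Vd(total) = 123 kg × 6.6 L/kg = 811.8 L
C = 484 ng/mL = 0.4840 mg/L
The loading dose fills Vd to the target concentration.
LD = Vd × C / F = 811.8 × 0.4840 / 0.57 = 689.3 mg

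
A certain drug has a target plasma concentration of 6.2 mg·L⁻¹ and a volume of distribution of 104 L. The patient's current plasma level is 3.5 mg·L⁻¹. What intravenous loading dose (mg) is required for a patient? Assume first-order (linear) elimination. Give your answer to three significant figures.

281 mg

Concentration deficit ΔC = 6.2 − 3.5 = 2.700 mg/L
LD = Vd × ΔC = 104.0 × 2.700 = 280.8 mg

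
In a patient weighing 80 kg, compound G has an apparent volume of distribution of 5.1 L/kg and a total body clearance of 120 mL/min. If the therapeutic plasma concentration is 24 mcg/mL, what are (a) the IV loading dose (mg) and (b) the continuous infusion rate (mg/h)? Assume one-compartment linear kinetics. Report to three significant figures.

Vd(total) = 80 kg × 5.1 L/kg = 408.0 L
Loading dose = Vd × C = 408.0 × 24 = 9792 mg
Convert clearance: 120 mL/min × 60 min/h ÷ 1000 mL/L = 7.200 L/h
Maintenance infusion rate = CL × Css = 7.200 × 24 = 172.8 mg/h

(a) 9790 mg; (b) 173 mg/h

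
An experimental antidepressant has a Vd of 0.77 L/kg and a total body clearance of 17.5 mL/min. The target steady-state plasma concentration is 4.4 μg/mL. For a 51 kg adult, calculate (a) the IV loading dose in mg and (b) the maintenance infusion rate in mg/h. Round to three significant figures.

(a) 173 mg; (b) 4.62 mg/h

Vd(total) = 51 kg × 0.77 L/kg = 39.27 L
Loading dose = Vd × C = 39.27 × 4.4 = 172.8 mg
CL = 17.5 mL/min × 60/1000 = 1.050 L/h
Maintenance infusion rate = CL × Css = 1.050 × 4.4 = 4.620 mg/h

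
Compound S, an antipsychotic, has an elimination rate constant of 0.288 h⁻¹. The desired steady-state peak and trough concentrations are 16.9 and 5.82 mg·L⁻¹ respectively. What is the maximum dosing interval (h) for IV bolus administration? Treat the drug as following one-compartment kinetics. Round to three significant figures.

Between IV bolus doses, concentration decays as C = C₀·e^(−kτ), so C_peak/C_trough = e^(kτ).
τ_max = ln(C_peak/C_trough) / k = ln(16.9/5.82) / 0.2880 = 1.066 / 0.2880 = 3.701 h

3.70 h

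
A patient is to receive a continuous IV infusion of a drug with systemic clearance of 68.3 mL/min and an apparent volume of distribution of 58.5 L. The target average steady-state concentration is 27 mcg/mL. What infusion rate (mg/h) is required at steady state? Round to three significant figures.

111 mg/h

Convert clearance: 68.3 mL/min × 60 min/h ÷ 1000 mL/L = 4.098 L/h
Vd does not affect the maintenance rate; only clearance governs steady-state input.
R₀ = 4.098 × 27 = 110.6 mg/h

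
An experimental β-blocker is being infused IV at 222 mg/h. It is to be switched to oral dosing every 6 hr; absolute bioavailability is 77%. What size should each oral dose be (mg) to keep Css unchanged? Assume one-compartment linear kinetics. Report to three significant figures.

To maintain the same Css, the systemic dosing rate must be unchanged: F·D/τ = infusion rate.
D = rate × τ / F = 222 × 6 / 0.77 = 1730 mg

1730 mg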